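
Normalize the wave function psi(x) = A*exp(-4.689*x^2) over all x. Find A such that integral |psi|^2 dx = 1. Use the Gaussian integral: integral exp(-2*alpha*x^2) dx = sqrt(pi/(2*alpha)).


integral |psi|^2 dx = A^2 * sqrt(pi/(2*alpha)) = 1
A^2 = sqrt(2*alpha/pi)
= sqrt(2 * 4.689 / pi)
= 1.727747
A = sqrt(1.727747)
= 1.3144

1.3144


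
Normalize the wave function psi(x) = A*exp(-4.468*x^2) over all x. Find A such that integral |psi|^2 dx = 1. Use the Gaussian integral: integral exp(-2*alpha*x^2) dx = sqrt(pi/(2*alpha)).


integral |psi|^2 dx = A^2 * sqrt(pi/(2*alpha)) = 1
A^2 = sqrt(2*alpha/pi)
= sqrt(2 * 4.468 / pi)
= 1.68654
A = sqrt(1.68654)
= 1.2987

1.2987


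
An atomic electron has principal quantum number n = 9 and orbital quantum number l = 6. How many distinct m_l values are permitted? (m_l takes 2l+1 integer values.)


m_l ranges from -l to +l in integer steps
So m_l goes from -6 to +6
Count = 2l + 1 = 2*6 + 1
= 13

13


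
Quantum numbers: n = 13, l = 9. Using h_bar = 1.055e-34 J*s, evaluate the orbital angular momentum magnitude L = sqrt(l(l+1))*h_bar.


L = sqrt(l*(l+1)) * h_bar
= sqrt(9 * 10) * 1.055e-34
= sqrt(90) * 1.055e-34
= 9.4868 * 1.055e-34
= 1.0009e-33 J*s

1.0009e-33


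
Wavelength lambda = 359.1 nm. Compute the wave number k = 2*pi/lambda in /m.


k = 2 * pi / lambda
= 6.2832 / (359.1e-9)
= 6.2832 / 3.5910e-07
= 1.7497e+07 /m

1.7497e+07


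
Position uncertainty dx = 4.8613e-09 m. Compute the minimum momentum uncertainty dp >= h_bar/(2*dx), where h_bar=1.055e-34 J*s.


dp = h_bar / (2 * dx)
= 1.055e-34 / (2 * 4.8613e-09)
= 1.055e-34 / 9.7226e-09
= 1.0851e-26 kg*m/s

1.0851e-26


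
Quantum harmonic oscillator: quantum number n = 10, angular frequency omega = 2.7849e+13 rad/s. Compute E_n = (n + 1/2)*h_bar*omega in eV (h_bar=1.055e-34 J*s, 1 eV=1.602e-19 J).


E = (n + 1/2) * h_bar * omega
= (10 + 0.5) * 1.055e-34 * 2.7849e+13
= 10.5 * 2.9381e-21
= 3.0850e-20 J
= 0.1926 eV

0.1926


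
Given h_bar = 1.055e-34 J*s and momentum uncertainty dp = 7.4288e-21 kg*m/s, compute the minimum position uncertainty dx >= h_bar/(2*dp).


dx = h_bar / (2 * dp)
= 1.055e-34 / (2 * 7.4288e-21)
= 1.055e-34 / 1.4858e-20
= 7.1007e-15 m

7.1007e-15


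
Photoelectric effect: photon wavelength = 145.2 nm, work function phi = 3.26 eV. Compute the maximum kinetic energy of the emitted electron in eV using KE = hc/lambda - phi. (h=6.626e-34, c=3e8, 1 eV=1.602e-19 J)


E_photon = hc / lambda
= (6.626e-34)(3e8) / (145.2e-9)
= 1.3690e-18 J
= 8.5456 eV
KE = E_photon - phi
= 8.5456 - 3.26
= 5.2856 eV

5.2856


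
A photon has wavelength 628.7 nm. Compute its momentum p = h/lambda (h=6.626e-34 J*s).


p = h / lambda
= 6.626e-34 / (628.7e-9)
= 6.626e-34 / 6.2870e-07
= 1.0539e-27 kg*m/s

1.0539e-27


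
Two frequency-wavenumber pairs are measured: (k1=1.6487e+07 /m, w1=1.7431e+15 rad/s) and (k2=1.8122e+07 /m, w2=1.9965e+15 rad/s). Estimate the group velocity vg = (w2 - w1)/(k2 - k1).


vg = (w2 - w1) / (k2 - k1)
= (1.9965e+15 - 1.7431e+15) / (1.8122e+07 - 1.6487e+07)
= 2.5340e+14 / 1.6350e+06
= 1.5498e+08 m/s

1.5498e+08


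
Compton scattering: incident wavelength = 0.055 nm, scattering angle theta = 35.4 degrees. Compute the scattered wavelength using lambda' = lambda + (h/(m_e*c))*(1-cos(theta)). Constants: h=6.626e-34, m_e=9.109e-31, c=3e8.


Compton wavelength: h/(m_e*c) = 2.4247e-12 m
d_lambda = 2.4247e-12 * (1 - cos(35.4 deg))
= 2.4247e-12 * 0.184872
= 4.4826e-13 m = 0.000448 nm
lambda' = 0.055 + 0.000448
= 0.055448 nm

0.055448


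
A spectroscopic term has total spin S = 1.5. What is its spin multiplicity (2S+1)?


Spin multiplicity = 2S + 1
= 2 * 1.5 + 1
= 3.0 + 1
= 4

4


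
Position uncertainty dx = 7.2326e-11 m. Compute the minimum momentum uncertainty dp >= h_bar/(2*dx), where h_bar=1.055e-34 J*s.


dp = h_bar / (2 * dx)
= 1.055e-34 / (2 * 7.2326e-11)
= 1.055e-34 / 1.4465e-10
= 7.2934e-25 kg*m/s

7.2934e-25


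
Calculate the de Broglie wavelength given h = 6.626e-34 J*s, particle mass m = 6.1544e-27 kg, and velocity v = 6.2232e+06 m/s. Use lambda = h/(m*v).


lambda = h / (m * v)
= 6.626e-34 / (6.1544e-27 * 6.2232e+06)
= 6.626e-34 / 3.8300e-20
= 1.7300e-14 m

1.7300e-14


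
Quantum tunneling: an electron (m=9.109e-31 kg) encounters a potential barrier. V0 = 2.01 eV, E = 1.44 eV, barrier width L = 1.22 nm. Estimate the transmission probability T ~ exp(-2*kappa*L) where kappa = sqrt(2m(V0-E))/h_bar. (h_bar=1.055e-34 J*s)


V0 - E = 0.57 eV = 9.1314e-20 J
kappa = sqrt(2 * m * (V0-E)) / h_bar
= sqrt(2 * 9.109e-31 * 9.1314e-20) / 1.055e-34
= 3.8660e+09 /m
2*kappa*L = 2 * 3.8660e+09 * 1.22e-9
= 9.4331
T = exp(-9.4331) = 8.002731e-05

8.002731e-05


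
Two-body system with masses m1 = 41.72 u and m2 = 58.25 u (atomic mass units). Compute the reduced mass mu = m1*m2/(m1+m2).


mu = m1 * m2 / (m1 + m2)
= 41.72 * 58.25 / (41.72 + 58.25)
= 2430.19 / 99.97
= 24.3092 u

24.3092


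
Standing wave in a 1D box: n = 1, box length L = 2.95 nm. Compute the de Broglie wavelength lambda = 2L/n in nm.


lambda = 2L / n
= 2 * 2.95 / 1
= 5.9 / 1
= 5.9 nm

5.9


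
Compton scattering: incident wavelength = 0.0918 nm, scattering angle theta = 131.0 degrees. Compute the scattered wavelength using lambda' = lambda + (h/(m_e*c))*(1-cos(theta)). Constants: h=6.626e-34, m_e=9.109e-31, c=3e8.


Compton wavelength: h/(m_e*c) = 2.4247e-12 m
d_lambda = 2.4247e-12 * (1 - cos(131.0 deg))
= 2.4247e-12 * 1.656059
= 4.0155e-12 m = 0.004015 nm
lambda' = 0.0918 + 0.004015
= 0.095815 nm

0.095815


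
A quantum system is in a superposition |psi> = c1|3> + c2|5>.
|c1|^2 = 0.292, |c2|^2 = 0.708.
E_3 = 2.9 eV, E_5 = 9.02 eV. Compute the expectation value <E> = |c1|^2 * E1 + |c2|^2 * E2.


<E> = |c1|^2 * E1 + |c2|^2 * E2
= 0.292 * 2.9 + 0.708 * 9.02
= 0.8468 + 6.3862
= 7.233 eV

7.233


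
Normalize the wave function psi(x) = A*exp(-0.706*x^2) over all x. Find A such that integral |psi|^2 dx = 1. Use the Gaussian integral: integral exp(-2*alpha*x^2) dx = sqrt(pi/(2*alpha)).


integral |psi|^2 dx = A^2 * sqrt(pi/(2*alpha)) = 1
A^2 = sqrt(2*alpha/pi)
= sqrt(2 * 0.706 / pi)
= 0.670413
A = sqrt(0.670413)
= 0.8188

0.8188


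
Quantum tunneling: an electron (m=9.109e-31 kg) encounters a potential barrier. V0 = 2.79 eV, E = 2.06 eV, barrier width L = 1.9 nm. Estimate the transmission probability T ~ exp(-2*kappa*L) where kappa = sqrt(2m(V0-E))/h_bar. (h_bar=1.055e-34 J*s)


V0 - E = 0.73 eV = 1.1695e-19 J
kappa = sqrt(2 * m * (V0-E)) / h_bar
= sqrt(2 * 9.109e-31 * 1.1695e-19) / 1.055e-34
= 4.3751e+09 /m
2*kappa*L = 2 * 4.3751e+09 * 1.9e-9
= 16.6255
T = exp(-16.6255) = 6.020688e-08

6.020688e-08


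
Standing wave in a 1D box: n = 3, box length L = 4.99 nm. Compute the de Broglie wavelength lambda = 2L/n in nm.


lambda = 2L / n
= 2 * 4.99 / 3
= 9.98 / 3
= 3.3267 nm

3.3267


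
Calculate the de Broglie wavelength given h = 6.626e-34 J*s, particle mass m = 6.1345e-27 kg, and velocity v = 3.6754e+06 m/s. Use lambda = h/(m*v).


lambda = h / (m * v)
= 6.626e-34 / (6.1345e-27 * 3.6754e+06)
= 6.626e-34 / 2.2547e-20
= 2.9388e-14 m

2.9388e-14


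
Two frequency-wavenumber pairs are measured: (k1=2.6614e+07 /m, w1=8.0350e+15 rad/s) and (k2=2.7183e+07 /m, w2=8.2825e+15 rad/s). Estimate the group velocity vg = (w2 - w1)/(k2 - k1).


vg = (w2 - w1) / (k2 - k1)
= (8.2825e+15 - 8.0350e+15) / (2.7183e+07 - 2.6614e+07)
= 2.4750e+14 / 5.6900e+05
= 4.3497e+08 m/s

4.3497e+08


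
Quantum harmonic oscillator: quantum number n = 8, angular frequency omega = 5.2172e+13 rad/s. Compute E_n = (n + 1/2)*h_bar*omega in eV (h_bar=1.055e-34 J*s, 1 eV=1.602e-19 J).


E = (n + 1/2) * h_bar * omega
= (8 + 0.5) * 1.055e-34 * 5.2172e+13
= 8.5 * 5.5041e-21
= 4.6785e-20 J
= 0.292 eV

0.292


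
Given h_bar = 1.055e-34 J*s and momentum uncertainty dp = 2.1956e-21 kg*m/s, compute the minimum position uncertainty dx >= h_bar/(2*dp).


dx = h_bar / (2 * dp)
= 1.055e-34 / (2 * 2.1956e-21)
= 1.055e-34 / 4.3912e-21
= 2.4025e-14 m

2.4025e-14


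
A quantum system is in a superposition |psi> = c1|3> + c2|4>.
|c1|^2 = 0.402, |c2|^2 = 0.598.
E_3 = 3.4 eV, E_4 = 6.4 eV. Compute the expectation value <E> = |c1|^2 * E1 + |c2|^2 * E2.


<E> = |c1|^2 * E1 + |c2|^2 * E2
= 0.402 * 3.4 + 0.598 * 6.4
= 1.3668 + 3.8272
= 5.194 eV

5.194


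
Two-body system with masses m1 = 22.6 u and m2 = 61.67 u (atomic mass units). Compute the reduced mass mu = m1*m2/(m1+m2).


mu = m1 * m2 / (m1 + m2)
= 22.6 * 61.67 / (22.6 + 61.67)
= 1393.742 / 84.27
= 16.539 u

16.539


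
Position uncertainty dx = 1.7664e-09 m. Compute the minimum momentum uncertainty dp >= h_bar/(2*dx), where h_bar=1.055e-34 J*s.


dp = h_bar / (2 * dx)
= 1.055e-34 / (2 * 1.7664e-09)
= 1.055e-34 / 3.5328e-09
= 2.9863e-26 kg*m/s

2.9863e-26


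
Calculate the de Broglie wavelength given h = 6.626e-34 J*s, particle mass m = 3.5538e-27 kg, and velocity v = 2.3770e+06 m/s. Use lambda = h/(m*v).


lambda = h / (m * v)
= 6.626e-34 / (3.5538e-27 * 2.3770e+06)
= 6.626e-34 / 8.4474e-21
= 7.8438e-14 m

7.8438e-14


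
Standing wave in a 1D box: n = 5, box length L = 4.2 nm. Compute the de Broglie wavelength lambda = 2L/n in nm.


lambda = 2L / n
= 2 * 4.2 / 5
= 8.4 / 5
= 1.68 nm

1.68


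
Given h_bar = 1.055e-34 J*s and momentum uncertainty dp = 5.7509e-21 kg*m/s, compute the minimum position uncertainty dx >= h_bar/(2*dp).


dx = h_bar / (2 * dp)
= 1.055e-34 / (2 * 5.7509e-21)
= 1.055e-34 / 1.1502e-20
= 9.1725e-15 m

9.1725e-15


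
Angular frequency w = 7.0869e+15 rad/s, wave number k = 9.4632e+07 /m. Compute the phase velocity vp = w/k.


vp = w / k
= 7.0869e+15 / 9.4632e+07
= 7.4889e+07 m/s

7.4889e+07


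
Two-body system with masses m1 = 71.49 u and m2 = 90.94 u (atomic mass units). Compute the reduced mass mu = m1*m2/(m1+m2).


mu = m1 * m2 / (m1 + m2)
= 71.49 * 90.94 / (71.49 + 90.94)
= 6501.3006 / 162.43
= 40.0252 u

40.0252


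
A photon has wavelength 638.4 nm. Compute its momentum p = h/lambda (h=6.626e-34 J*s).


p = h / lambda
= 6.626e-34 / (638.4e-9)
= 6.626e-34 / 6.3840e-07
= 1.0379e-27 kg*m/s

1.0379e-27


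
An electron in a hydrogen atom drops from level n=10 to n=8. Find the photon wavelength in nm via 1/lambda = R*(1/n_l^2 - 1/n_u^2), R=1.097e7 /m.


1/lambda = R * (1/n_l^2 - 1/n_u^2)
= 1.097e7 * (1/8^2 - 1/10^2)
= 1.097e7 * (0.015625 - 0.01)
= 1.097e7 * 0.005625
= 6.1706e+04 /m
lambda = 1 / 6.1706e+04 = 16205.8138 nm

16205.8138


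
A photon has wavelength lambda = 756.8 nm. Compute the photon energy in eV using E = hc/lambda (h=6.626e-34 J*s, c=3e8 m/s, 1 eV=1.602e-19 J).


E = hc / lambda
= (6.626e-34)(3e8) / (756.8e-9)
= 1.9878e-25 / 7.5680e-07
= 2.6266e-19 J
Converting to eV: 2.6266e-19 / 1.602e-19
= 1.6396 eV

1.6396


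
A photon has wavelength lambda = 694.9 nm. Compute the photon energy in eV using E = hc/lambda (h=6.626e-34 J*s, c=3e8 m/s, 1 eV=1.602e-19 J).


E = hc / lambda
= (6.626e-34)(3e8) / (694.9e-9)
= 1.9878e-25 / 6.9490e-07
= 2.8606e-19 J
Converting to eV: 2.8606e-19 / 1.602e-19
= 1.7856 eV

1.7856


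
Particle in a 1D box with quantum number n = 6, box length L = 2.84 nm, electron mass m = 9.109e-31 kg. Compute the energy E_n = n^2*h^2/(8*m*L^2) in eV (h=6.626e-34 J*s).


E = n^2 * h^2 / (8 * m * L^2)
= 6^2 * (6.626e-34)^2 / (8 * 9.109e-31 * (2.84e-9)^2)
= 36 * 4.3904e-67 / (8 * 9.109e-31 * 8.0656e-18)
= 2.6891e-19 J
= 1.6786 eV

1.6786


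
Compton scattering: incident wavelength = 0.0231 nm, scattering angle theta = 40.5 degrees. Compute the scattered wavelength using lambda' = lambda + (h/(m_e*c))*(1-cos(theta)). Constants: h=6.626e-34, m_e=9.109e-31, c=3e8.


Compton wavelength: h/(m_e*c) = 2.4247e-12 m
d_lambda = 2.4247e-12 * (1 - cos(40.5 deg))
= 2.4247e-12 * 0.239594
= 5.8095e-13 m = 0.000581 nm
lambda' = 0.0231 + 0.000581
= 0.023681 nm

0.023681


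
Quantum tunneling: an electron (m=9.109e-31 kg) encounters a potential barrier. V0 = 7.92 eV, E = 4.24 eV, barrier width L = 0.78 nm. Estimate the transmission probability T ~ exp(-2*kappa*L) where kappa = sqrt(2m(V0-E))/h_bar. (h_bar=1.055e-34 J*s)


V0 - E = 3.68 eV = 5.8954e-19 J
kappa = sqrt(2 * m * (V0-E)) / h_bar
= sqrt(2 * 9.109e-31 * 5.8954e-19) / 1.055e-34
= 9.8232e+09 /m
2*kappa*L = 2 * 9.8232e+09 * 0.78e-9
= 15.3242
T = exp(-15.3242) = 2.212009e-07

2.212009e-07


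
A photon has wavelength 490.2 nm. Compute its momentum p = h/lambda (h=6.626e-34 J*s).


p = h / lambda
= 6.626e-34 / (490.2e-9)
= 6.626e-34 / 4.9020e-07
= 1.3517e-27 kg*m/s

1.3517e-27


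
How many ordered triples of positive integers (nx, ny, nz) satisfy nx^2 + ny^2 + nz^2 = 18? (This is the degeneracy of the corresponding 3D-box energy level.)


Enumerate all (nx, ny, nz) with nx^2 + ny^2 + nz^2 = 18:
(1,1,4)
(1,4,1)
(4,1,1)
Total degeneracy = 3

3


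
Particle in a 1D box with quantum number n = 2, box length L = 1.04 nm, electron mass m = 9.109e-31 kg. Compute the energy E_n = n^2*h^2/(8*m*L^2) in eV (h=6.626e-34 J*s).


E = n^2 * h^2 / (8 * m * L^2)
= 2^2 * (6.626e-34)^2 / (8 * 9.109e-31 * (1.04e-9)^2)
= 4 * 4.3904e-67 / (8 * 9.109e-31 * 1.0816e-18)
= 2.2281e-19 J
= 1.3908 eV

1.3908


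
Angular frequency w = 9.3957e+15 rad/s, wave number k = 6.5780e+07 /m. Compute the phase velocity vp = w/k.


vp = w / k
= 9.3957e+15 / 6.5780e+07
= 1.4284e+08 m/s

1.4284e+08


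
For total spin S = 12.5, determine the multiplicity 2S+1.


Spin multiplicity = 2S + 1
= 2 * 12.5 + 1
= 25.0 + 1
= 26

26


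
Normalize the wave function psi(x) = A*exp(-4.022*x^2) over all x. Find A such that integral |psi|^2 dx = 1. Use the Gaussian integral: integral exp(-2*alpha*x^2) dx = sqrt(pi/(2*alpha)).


integral |psi|^2 dx = A^2 * sqrt(pi/(2*alpha)) = 1
A^2 = sqrt(2*alpha/pi)
= sqrt(2 * 4.022 / pi)
= 1.600151
A = sqrt(1.600151)
= 1.265

1.265


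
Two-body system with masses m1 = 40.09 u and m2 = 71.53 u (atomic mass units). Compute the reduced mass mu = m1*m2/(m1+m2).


mu = m1 * m2 / (m1 + m2)
= 40.09 * 71.53 / (40.09 + 71.53)
= 2867.6377 / 111.62
= 25.6911 u

25.6911


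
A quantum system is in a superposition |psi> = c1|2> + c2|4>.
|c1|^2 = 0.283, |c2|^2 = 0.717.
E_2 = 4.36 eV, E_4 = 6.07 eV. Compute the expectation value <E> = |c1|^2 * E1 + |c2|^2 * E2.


<E> = |c1|^2 * E1 + |c2|^2 * E2
= 0.283 * 4.36 + 0.717 * 6.07
= 1.2339 + 4.3522
= 5.5861 eV

5.5861


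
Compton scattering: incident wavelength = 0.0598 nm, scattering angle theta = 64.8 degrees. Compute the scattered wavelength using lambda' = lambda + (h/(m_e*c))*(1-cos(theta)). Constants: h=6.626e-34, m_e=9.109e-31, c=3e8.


Compton wavelength: h/(m_e*c) = 2.4247e-12 m
d_lambda = 2.4247e-12 * (1 - cos(64.8 deg))
= 2.4247e-12 * 0.574221
= 1.3923e-12 m = 0.001392 nm
lambda' = 0.0598 + 0.001392
= 0.061192 nm

0.061192


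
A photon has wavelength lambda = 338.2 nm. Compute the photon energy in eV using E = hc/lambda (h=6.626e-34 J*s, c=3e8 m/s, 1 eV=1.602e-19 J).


E = hc / lambda
= (6.626e-34)(3e8) / (338.2e-9)
= 1.9878e-25 / 3.3820e-07
= 5.8776e-19 J
Converting to eV: 5.8776e-19 / 1.602e-19
= 3.6689 eV

3.6689


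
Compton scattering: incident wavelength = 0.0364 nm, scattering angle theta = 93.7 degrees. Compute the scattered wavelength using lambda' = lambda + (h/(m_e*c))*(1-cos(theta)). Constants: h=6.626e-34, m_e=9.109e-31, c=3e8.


Compton wavelength: h/(m_e*c) = 2.4247e-12 m
d_lambda = 2.4247e-12 * (1 - cos(93.7 deg))
= 2.4247e-12 * 1.064532
= 2.5812e-12 m = 0.002581 nm
lambda' = 0.0364 + 0.002581
= 0.038981 nm

0.038981


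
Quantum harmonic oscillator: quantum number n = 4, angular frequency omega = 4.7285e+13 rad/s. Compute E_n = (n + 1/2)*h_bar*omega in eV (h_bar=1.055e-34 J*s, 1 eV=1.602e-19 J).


E = (n + 1/2) * h_bar * omega
= (4 + 0.5) * 1.055e-34 * 4.7285e+13
= 4.5 * 4.9886e-21
= 2.2449e-20 J
= 0.1401 eV

0.1401


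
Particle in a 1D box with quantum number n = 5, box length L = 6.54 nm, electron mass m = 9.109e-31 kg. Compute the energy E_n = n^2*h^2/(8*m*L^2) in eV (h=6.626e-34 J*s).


E = n^2 * h^2 / (8 * m * L^2)
= 5^2 * (6.626e-34)^2 / (8 * 9.109e-31 * (6.54e-9)^2)
= 25 * 4.3904e-67 / (8 * 9.109e-31 * 4.2772e-17)
= 3.5215e-20 J
= 0.2198 eV

0.2198


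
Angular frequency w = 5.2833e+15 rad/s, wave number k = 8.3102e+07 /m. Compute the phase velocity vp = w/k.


vp = w / k
= 5.2833e+15 / 8.3102e+07
= 6.3576e+07 m/s

6.3576e+07


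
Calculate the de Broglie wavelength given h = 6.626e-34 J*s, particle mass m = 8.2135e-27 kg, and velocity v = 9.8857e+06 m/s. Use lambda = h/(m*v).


lambda = h / (m * v)
= 6.626e-34 / (8.2135e-27 * 9.8857e+06)
= 6.626e-34 / 8.1196e-20
= 8.1605e-15 m

8.1605e-15


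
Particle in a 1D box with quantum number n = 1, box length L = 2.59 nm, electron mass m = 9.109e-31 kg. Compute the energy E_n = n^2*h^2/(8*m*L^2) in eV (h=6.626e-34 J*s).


E = n^2 * h^2 / (8 * m * L^2)
= 1^2 * (6.626e-34)^2 / (8 * 9.109e-31 * (2.59e-9)^2)
= 1 * 4.3904e-67 / (8 * 9.109e-31 * 6.7081e-18)
= 8.9814e-21 J
= 0.0561 eV

0.0561


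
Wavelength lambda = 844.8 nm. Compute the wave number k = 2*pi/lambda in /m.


k = 2 * pi / lambda
= 6.2832 / (844.8e-9)
= 6.2832 / 8.4480e-07
= 7.4375e+06 /m

7.4375e+06


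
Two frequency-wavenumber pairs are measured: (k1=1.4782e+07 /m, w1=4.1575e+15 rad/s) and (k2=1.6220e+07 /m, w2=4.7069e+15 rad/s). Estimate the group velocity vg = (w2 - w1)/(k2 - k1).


vg = (w2 - w1) / (k2 - k1)
= (4.7069e+15 - 4.1575e+15) / (1.6220e+07 - 1.4782e+07)
= 5.4940e+14 / 1.4380e+06
= 3.8206e+08 m/s

3.8206e+08


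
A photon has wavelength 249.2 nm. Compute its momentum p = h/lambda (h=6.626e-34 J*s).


p = h / lambda
= 6.626e-34 / (249.2e-9)
= 6.626e-34 / 2.4920e-07
= 2.6589e-27 kg*m/s

2.6589e-27


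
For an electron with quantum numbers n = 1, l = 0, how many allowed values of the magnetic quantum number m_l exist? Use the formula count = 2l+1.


m_l ranges from -l to +l in integer steps
So m_l goes from -0 to +0
Count = 2l + 1 = 2*0 + 1
= 1

1


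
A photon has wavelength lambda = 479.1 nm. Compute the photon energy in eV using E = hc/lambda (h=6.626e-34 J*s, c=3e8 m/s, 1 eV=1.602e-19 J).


E = hc / lambda
= (6.626e-34)(3e8) / (479.1e-9)
= 1.9878e-25 / 4.7910e-07
= 4.1490e-19 J
Converting to eV: 4.1490e-19 / 1.602e-19
= 2.5899 eV

2.5899


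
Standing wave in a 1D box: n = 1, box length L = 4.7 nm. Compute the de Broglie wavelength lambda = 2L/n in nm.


lambda = 2L / n
= 2 * 4.7 / 1
= 9.4 / 1
= 9.4 nm

9.4


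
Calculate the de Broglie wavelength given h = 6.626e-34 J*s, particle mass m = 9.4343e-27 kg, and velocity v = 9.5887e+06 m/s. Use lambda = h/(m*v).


lambda = h / (m * v)
= 6.626e-34 / (9.4343e-27 * 9.5887e+06)
= 6.626e-34 / 9.0463e-20
= 7.3246e-15 m

7.3246e-15


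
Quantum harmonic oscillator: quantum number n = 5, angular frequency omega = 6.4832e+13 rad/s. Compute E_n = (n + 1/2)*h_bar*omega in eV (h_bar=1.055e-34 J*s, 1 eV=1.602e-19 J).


E = (n + 1/2) * h_bar * omega
= (5 + 0.5) * 1.055e-34 * 6.4832e+13
= 5.5 * 6.8398e-21
= 3.7619e-20 J
= 0.2348 eV

0.2348


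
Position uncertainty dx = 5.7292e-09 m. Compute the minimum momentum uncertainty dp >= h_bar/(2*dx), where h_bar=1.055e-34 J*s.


dp = h_bar / (2 * dx)
= 1.055e-34 / (2 * 5.7292e-09)
= 1.055e-34 / 1.1458e-08
= 9.2072e-27 kg*m/s

9.2072e-27


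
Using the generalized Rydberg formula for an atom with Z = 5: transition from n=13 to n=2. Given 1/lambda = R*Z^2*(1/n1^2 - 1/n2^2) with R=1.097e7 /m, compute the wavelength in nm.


1/lambda = R * Z^2 * (1/n1^2 - 1/n2^2)
= 1.097e7 * 5^2 * (1/2^2 - 1/13^2)
= 1.097e7 * 25 * (0.25 - 0.005917)
= 6.6940e+07 /m
lambda = 1 / 6.6940e+07
= 14.9388 nm

14.9388


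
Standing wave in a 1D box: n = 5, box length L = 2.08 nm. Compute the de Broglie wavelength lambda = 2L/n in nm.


lambda = 2L / n
= 2 * 2.08 / 5
= 4.16 / 5
= 0.832 nm

0.832


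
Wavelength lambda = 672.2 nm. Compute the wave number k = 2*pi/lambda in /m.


k = 2 * pi / lambda
= 6.2832 / (672.2e-9)
= 6.2832 / 6.7220e-07
= 9.3472e+06 /m

9.3472e+06


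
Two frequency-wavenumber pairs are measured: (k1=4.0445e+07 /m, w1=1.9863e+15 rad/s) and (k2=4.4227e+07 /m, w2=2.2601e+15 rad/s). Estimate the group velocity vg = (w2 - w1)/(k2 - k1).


vg = (w2 - w1) / (k2 - k1)
= (2.2601e+15 - 1.9863e+15) / (4.4227e+07 - 4.0445e+07)
= 2.7380e+14 / 3.7820e+06
= 7.2396e+07 m/s

7.2396e+07


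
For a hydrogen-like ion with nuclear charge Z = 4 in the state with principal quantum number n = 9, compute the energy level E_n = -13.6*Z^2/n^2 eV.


E_n = -13.6 * Z^2 / n^2
= -13.6 * 4^2 / 9^2
= -13.6 * 16 / 81
= -2.6864 eV

-2.6864


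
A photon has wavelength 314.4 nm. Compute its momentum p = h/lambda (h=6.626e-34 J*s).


p = h / lambda
= 6.626e-34 / (314.4e-9)
= 6.626e-34 / 3.1440e-07
= 2.1075e-27 kg*m/s

2.1075e-27


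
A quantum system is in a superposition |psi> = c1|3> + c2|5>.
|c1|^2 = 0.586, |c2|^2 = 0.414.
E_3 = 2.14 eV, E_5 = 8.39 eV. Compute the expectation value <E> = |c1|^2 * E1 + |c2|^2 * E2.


<E> = |c1|^2 * E1 + |c2|^2 * E2
= 0.586 * 2.14 + 0.414 * 8.39
= 1.254 + 3.4735
= 4.7275 eV

4.7275


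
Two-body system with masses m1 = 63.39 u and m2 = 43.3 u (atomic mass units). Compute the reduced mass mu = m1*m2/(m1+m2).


mu = m1 * m2 / (m1 + m2)
= 63.39 * 43.3 / (63.39 + 43.3)
= 2744.787 / 106.69
= 25.7268 u

25.7268


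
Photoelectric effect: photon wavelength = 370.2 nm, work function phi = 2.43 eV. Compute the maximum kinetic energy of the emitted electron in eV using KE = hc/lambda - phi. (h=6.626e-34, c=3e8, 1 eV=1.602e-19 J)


E_photon = hc / lambda
= (6.626e-34)(3e8) / (370.2e-9)
= 5.3695e-19 J
= 3.3518 eV
KE = E_photon - phi
= 3.3518 - 2.43
= 0.9218 eV

0.9218


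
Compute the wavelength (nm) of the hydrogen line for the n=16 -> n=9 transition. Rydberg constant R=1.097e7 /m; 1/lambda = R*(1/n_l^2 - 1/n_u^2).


1/lambda = R * (1/n_l^2 - 1/n_u^2)
= 1.097e7 * (1/9^2 - 1/16^2)
= 1.097e7 * (0.012346 - 0.003906)
= 1.097e7 * 0.008439
= 9.2581e+04 /m
lambda = 1 / 9.2581e+04 = 10801.4064 nm

10801.4064


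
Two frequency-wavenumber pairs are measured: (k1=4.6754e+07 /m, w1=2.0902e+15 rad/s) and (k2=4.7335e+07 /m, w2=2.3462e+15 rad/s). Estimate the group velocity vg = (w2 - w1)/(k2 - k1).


vg = (w2 - w1) / (k2 - k1)
= (2.3462e+15 - 2.0902e+15) / (4.7335e+07 - 4.6754e+07)
= 2.5600e+14 / 5.8100e+05
= 4.4062e+08 m/s

4.4062e+08


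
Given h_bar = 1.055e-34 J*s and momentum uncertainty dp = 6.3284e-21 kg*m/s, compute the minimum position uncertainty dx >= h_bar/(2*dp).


dx = h_bar / (2 * dp)
= 1.055e-34 / (2 * 6.3284e-21)
= 1.055e-34 / 1.2657e-20
= 8.3354e-15 m

8.3354e-15


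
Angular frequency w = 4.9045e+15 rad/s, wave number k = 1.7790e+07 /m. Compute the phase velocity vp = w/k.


vp = w / k
= 4.9045e+15 / 1.7790e+07
= 2.7569e+08 m/s

2.7569e+08


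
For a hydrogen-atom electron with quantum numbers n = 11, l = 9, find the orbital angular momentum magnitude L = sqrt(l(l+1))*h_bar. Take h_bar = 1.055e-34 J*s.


L = sqrt(l*(l+1)) * h_bar
= sqrt(9 * 10) * 1.055e-34
= sqrt(90) * 1.055e-34
= 9.4868 * 1.055e-34
= 1.0009e-33 J*s

1.0009e-33


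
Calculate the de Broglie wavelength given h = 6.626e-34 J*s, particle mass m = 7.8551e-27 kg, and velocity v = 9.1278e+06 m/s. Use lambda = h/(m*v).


lambda = h / (m * v)
= 6.626e-34 / (7.8551e-27 * 9.1278e+06)
= 6.626e-34 / 7.1700e-20
= 9.2413e-15 m

9.2413e-15


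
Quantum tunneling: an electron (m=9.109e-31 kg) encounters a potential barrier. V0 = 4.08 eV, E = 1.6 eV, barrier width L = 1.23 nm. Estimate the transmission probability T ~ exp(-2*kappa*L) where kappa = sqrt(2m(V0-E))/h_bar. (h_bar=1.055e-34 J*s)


V0 - E = 2.48 eV = 3.9730e-19 J
kappa = sqrt(2 * m * (V0-E)) / h_bar
= sqrt(2 * 9.109e-31 * 3.9730e-19) / 1.055e-34
= 8.0641e+09 /m
2*kappa*L = 2 * 8.0641e+09 * 1.23e-9
= 19.8376
T = exp(-19.8376) = 2.424492e-09

2.424492e-09


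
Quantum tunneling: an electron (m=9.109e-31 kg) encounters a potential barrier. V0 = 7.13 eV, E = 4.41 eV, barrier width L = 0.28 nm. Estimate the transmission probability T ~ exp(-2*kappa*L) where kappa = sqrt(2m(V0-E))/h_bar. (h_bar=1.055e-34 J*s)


V0 - E = 2.72 eV = 4.3574e-19 J
kappa = sqrt(2 * m * (V0-E)) / h_bar
= sqrt(2 * 9.109e-31 * 4.3574e-19) / 1.055e-34
= 8.4453e+09 /m
2*kappa*L = 2 * 8.4453e+09 * 0.28e-9
= 4.7294
T = exp(-4.7294) = 8.832194e-03

8.832194e-03


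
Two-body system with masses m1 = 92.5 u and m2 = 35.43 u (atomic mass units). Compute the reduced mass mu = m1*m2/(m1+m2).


mu = m1 * m2 / (m1 + m2)
= 92.5 * 35.43 / (92.5 + 35.43)
= 3277.275 / 127.93
= 25.6177 u

25.6177


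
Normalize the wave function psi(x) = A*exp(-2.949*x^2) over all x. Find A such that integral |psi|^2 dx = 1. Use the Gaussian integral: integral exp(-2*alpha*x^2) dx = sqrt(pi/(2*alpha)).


integral |psi|^2 dx = A^2 * sqrt(pi/(2*alpha)) = 1
A^2 = sqrt(2*alpha/pi)
= sqrt(2 * 2.949 / pi)
= 1.370179
A = sqrt(1.370179)
= 1.1705

1.1705


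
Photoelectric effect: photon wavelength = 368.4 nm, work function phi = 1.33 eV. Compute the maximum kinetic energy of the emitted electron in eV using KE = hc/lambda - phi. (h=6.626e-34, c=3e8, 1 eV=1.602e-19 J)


E_photon = hc / lambda
= (6.626e-34)(3e8) / (368.4e-9)
= 5.3958e-19 J
= 3.3681 eV
KE = E_photon - phi
= 3.3681 - 1.33
= 2.0381 eV

2.0381


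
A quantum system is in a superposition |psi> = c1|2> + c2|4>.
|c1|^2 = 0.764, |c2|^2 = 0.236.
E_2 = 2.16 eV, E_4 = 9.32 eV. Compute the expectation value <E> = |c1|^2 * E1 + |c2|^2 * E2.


<E> = |c1|^2 * E1 + |c2|^2 * E2
= 0.764 * 2.16 + 0.236 * 9.32
= 1.6502 + 2.1995
= 3.8498 eV

3.8498


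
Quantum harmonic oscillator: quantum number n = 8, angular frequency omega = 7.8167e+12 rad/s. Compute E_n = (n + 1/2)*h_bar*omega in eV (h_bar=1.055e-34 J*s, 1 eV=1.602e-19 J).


E = (n + 1/2) * h_bar * omega
= (8 + 0.5) * 1.055e-34 * 7.8167e+12
= 8.5 * 8.2466e-22
= 7.0096e-21 J
= 0.0438 eV

0.0438


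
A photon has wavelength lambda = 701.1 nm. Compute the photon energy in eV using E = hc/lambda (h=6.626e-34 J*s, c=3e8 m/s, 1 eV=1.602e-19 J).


E = hc / lambda
= (6.626e-34)(3e8) / (701.1e-9)
= 1.9878e-25 / 7.0110e-07
= 2.8353e-19 J
Converting to eV: 2.8353e-19 / 1.602e-19
= 1.7698 eV

1.7698


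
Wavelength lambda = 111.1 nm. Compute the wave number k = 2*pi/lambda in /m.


k = 2 * pi / lambda
= 6.2832 / (111.1e-9)
= 6.2832 / 1.1110e-07
= 5.6554e+07 /m

5.6554e+07


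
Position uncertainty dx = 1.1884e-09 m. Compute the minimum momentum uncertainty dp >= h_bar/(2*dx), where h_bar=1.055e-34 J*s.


dp = h_bar / (2 * dx)
= 1.055e-34 / (2 * 1.1884e-09)
= 1.055e-34 / 2.3768e-09
= 4.4387e-26 kg*m/s

4.4387e-26


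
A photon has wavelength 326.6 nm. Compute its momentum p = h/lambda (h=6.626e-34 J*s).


p = h / lambda
= 6.626e-34 / (326.6e-9)
= 6.626e-34 / 3.2660e-07
= 2.0288e-27 kg*m/s

2.0288e-27


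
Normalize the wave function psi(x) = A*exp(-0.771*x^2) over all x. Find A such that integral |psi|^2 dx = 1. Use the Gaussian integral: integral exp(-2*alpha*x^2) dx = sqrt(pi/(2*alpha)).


integral |psi|^2 dx = A^2 * sqrt(pi/(2*alpha)) = 1
A^2 = sqrt(2*alpha/pi)
= sqrt(2 * 0.771 / pi)
= 0.700595
A = sqrt(0.700595)
= 0.837

0.837


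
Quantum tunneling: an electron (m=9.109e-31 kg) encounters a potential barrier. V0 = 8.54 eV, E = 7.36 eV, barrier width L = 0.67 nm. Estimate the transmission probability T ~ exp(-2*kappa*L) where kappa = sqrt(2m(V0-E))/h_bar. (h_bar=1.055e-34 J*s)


V0 - E = 1.18 eV = 1.8904e-19 J
kappa = sqrt(2 * m * (V0-E)) / h_bar
= sqrt(2 * 9.109e-31 * 1.8904e-19) / 1.055e-34
= 5.5625e+09 /m
2*kappa*L = 2 * 5.5625e+09 * 0.67e-9
= 7.4538
T = exp(-7.4538) = 5.792640e-04

5.792640e-04


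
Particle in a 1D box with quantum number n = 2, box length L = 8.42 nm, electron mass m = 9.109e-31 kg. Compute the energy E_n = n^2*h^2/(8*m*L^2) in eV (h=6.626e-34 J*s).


E = n^2 * h^2 / (8 * m * L^2)
= 2^2 * (6.626e-34)^2 / (8 * 9.109e-31 * (8.42e-9)^2)
= 4 * 4.3904e-67 / (8 * 9.109e-31 * 7.0896e-17)
= 3.3992e-21 J
= 0.0212 eV

0.0212


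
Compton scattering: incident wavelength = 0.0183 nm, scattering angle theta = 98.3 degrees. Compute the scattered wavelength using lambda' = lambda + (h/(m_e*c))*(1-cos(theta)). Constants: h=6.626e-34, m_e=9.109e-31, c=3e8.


Compton wavelength: h/(m_e*c) = 2.4247e-12 m
d_lambda = 2.4247e-12 * (1 - cos(98.3 deg))
= 2.4247e-12 * 1.144356
= 2.7747e-12 m = 0.002775 nm
lambda' = 0.0183 + 0.002775
= 0.021075 nm

0.021075


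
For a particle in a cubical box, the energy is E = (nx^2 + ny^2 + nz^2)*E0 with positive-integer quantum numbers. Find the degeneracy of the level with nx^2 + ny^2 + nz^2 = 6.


Enumerate all (nx, ny, nz) with nx^2 + ny^2 + nz^2 = 6:
(1,1,2)
(1,2,1)
(2,1,1)
Total degeneracy = 3

3


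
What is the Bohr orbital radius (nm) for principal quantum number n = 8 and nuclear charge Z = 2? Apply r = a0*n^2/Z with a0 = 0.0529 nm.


r = a0 * n^2 / Z
= 0.0529 * 8^2 / 2
= 0.0529 * 64 / 2
= 1.6928 nm

1.6928


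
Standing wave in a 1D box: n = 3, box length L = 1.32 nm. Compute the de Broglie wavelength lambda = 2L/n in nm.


lambda = 2L / n
= 2 * 1.32 / 3
= 2.64 / 3
= 0.88 nm

0.88


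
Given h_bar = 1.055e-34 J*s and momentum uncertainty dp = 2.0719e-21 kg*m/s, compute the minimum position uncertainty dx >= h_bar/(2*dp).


dx = h_bar / (2 * dp)
= 1.055e-34 / (2 * 2.0719e-21)
= 1.055e-34 / 4.1438e-21
= 2.5460e-14 m

2.5460e-14


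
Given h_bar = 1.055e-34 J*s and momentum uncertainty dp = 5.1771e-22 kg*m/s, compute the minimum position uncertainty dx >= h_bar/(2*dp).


dx = h_bar / (2 * dp)
= 1.055e-34 / (2 * 5.1771e-22)
= 1.055e-34 / 1.0354e-21
= 1.0189e-13 m

1.0189e-13


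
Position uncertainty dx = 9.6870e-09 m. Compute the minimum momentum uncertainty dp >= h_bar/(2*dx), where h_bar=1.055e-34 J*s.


dp = h_bar / (2 * dx)
= 1.055e-34 / (2 * 9.6870e-09)
= 1.055e-34 / 1.9374e-08
= 5.4454e-27 kg*m/s

5.4454e-27


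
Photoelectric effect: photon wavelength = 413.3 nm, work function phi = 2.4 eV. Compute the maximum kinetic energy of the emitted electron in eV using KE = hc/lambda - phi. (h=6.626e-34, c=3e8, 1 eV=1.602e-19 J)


E_photon = hc / lambda
= (6.626e-34)(3e8) / (413.3e-9)
= 4.8096e-19 J
= 3.0022 eV
KE = E_photon - phi
= 3.0022 - 2.4
= 0.6022 eV

0.6022


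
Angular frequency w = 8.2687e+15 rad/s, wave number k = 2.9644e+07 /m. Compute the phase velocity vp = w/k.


vp = w / k
= 8.2687e+15 / 2.9644e+07
= 2.7893e+08 m/s

2.7893e+08


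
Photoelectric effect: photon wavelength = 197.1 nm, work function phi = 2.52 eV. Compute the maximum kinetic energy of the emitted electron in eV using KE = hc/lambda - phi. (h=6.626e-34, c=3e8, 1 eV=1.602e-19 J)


E_photon = hc / lambda
= (6.626e-34)(3e8) / (197.1e-9)
= 1.0085e-18 J
= 6.2954 eV
KE = E_photon - phi
= 6.2954 - 2.52
= 3.7754 eV

3.7754


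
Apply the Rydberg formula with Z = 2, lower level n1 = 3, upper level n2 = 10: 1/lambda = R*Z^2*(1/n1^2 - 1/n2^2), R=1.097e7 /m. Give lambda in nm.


1/lambda = R * Z^2 * (1/n1^2 - 1/n2^2)
= 1.097e7 * 2^2 * (1/3^2 - 1/10^2)
= 1.097e7 * 4 * (0.111111 - 0.01)
= 4.4368e+06 /m
lambda = 1 / 4.4368e+06
= 225.3899 nm

225.3899


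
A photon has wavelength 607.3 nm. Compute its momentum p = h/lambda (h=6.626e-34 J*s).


p = h / lambda
= 6.626e-34 / (607.3e-9)
= 6.626e-34 / 6.0730e-07
= 1.0911e-27 kg*m/s

1.0911e-27


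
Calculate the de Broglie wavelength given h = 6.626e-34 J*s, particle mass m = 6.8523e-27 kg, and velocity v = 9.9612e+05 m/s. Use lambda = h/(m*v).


lambda = h / (m * v)
= 6.626e-34 / (6.8523e-27 * 9.9612e+05)
= 6.626e-34 / 6.8257e-21
= 9.7074e-14 m

9.7074e-14


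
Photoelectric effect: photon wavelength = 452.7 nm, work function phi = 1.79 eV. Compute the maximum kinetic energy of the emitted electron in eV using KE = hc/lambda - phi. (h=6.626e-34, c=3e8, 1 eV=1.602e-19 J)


E_photon = hc / lambda
= (6.626e-34)(3e8) / (452.7e-9)
= 4.3910e-19 J
= 2.7409 eV
KE = E_photon - phi
= 2.7409 - 1.79
= 0.9509 eV

0.9509


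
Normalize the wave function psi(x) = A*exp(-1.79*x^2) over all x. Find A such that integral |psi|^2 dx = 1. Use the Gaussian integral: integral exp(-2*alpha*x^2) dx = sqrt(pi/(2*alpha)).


integral |psi|^2 dx = A^2 * sqrt(pi/(2*alpha)) = 1
A^2 = sqrt(2*alpha/pi)
= sqrt(2 * 1.79 / pi)
= 1.067497
A = sqrt(1.067497)
= 1.0332

1.0332


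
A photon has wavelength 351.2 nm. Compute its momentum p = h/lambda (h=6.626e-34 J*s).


p = h / lambda
= 6.626e-34 / (351.2e-9)
= 6.626e-34 / 3.5120e-07
= 1.8867e-27 kg*m/s

1.8867e-27


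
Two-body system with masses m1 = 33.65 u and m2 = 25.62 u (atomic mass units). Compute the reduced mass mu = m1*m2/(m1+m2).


mu = m1 * m2 / (m1 + m2)
= 33.65 * 25.62 / (33.65 + 25.62)
= 862.113 / 59.27
= 14.5455 u

14.5455


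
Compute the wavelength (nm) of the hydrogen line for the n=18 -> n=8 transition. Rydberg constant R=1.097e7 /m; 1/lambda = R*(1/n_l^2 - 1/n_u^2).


1/lambda = R * (1/n_l^2 - 1/n_u^2)
= 1.097e7 * (1/8^2 - 1/18^2)
= 1.097e7 * (0.015625 - 0.003086)
= 1.097e7 * 0.012539
= 1.3755e+05 /m
lambda = 1 / 1.3755e+05 = 7270.1774 nm

7270.1774


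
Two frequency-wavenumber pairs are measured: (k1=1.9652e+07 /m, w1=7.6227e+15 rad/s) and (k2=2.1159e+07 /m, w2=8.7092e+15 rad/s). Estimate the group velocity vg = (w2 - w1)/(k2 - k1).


vg = (w2 - w1) / (k2 - k1)
= (8.7092e+15 - 7.6227e+15) / (2.1159e+07 - 1.9652e+07)
= 1.0865e+15 / 1.5070e+06
= 7.2097e+08 m/s

7.2097e+08


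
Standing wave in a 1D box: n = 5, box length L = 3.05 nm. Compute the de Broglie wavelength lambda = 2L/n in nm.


lambda = 2L / n
= 2 * 3.05 / 5
= 6.1 / 5
= 1.22 nm

1.22


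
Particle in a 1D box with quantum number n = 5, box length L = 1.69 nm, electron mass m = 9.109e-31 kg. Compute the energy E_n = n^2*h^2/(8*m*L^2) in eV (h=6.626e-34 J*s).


E = n^2 * h^2 / (8 * m * L^2)
= 5^2 * (6.626e-34)^2 / (8 * 9.109e-31 * (1.69e-9)^2)
= 25 * 4.3904e-67 / (8 * 9.109e-31 * 2.8561e-18)
= 5.2736e-19 J
= 3.2919 eV

3.2919


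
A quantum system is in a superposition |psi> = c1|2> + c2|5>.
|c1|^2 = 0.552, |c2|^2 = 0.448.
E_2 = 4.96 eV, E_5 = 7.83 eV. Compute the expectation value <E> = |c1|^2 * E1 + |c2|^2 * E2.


<E> = |c1|^2 * E1 + |c2|^2 * E2
= 0.552 * 4.96 + 0.448 * 7.83
= 2.7379 + 3.5078
= 6.2458 eV

6.2458


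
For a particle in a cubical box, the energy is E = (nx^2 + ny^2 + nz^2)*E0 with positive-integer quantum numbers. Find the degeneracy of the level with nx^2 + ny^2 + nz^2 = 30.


Enumerate all (nx, ny, nz) with nx^2 + ny^2 + nz^2 = 30:
(1,2,5)
(1,5,2)
(2,1,5)
(2,5,1)
(5,1,2)
(5,2,1)
Total degeneracy = 6

6


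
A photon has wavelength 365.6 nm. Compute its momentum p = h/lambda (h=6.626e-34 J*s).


p = h / lambda
= 6.626e-34 / (365.6e-9)
= 6.626e-34 / 3.6560e-07
= 1.8124e-27 kg*m/s

1.8124e-27


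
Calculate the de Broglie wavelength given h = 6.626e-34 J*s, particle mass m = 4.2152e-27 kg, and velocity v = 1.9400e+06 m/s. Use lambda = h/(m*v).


lambda = h / (m * v)
= 6.626e-34 / (4.2152e-27 * 1.9400e+06)
= 6.626e-34 / 8.1775e-21
= 8.1027e-14 m

8.1027e-14


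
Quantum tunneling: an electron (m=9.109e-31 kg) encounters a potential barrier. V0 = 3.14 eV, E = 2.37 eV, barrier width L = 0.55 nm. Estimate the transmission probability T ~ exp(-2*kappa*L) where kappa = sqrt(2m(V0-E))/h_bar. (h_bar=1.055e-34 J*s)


V0 - E = 0.77 eV = 1.2335e-19 J
kappa = sqrt(2 * m * (V0-E)) / h_bar
= sqrt(2 * 9.109e-31 * 1.2335e-19) / 1.055e-34
= 4.4934e+09 /m
2*kappa*L = 2 * 4.4934e+09 * 0.55e-9
= 4.9427
T = exp(-4.9427) = 7.135068e-03

7.135068e-03


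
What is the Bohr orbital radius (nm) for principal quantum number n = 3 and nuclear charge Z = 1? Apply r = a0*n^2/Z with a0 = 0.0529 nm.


r = a0 * n^2 / Z
= 0.0529 * 3^2 / 1
= 0.0529 * 9 / 1
= 0.4761 nm

0.4761


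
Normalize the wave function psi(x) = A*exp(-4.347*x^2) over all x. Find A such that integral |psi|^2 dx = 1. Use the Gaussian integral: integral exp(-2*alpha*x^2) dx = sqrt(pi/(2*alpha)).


integral |psi|^2 dx = A^2 * sqrt(pi/(2*alpha)) = 1
A^2 = sqrt(2*alpha/pi)
= sqrt(2 * 4.347 / pi)
= 1.663546
A = sqrt(1.663546)
= 1.2898

1.2898


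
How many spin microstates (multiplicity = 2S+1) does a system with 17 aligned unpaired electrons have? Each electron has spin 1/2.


Total spin S = N * (1/2) = 17 * 0.5 = 8.5
Spin multiplicity = 2S + 1
= 2 * 8.5 + 1
= 18

18


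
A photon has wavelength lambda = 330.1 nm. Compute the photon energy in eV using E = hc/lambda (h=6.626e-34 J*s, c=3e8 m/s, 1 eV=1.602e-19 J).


E = hc / lambda
= (6.626e-34)(3e8) / (330.1e-9)
= 1.9878e-25 / 3.3010e-07
= 6.0218e-19 J
Converting to eV: 6.0218e-19 / 1.602e-19
= 3.7589 eV

3.7589


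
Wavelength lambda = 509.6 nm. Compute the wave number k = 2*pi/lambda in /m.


k = 2 * pi / lambda
= 6.2832 / (509.6e-9)
= 6.2832 / 5.0960e-07
= 1.2330e+07 /m

1.2330e+07


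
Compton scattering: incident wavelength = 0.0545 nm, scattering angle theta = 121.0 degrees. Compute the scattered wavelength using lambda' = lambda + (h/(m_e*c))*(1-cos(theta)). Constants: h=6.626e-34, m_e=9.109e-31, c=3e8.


Compton wavelength: h/(m_e*c) = 2.4247e-12 m
d_lambda = 2.4247e-12 * (1 - cos(121.0 deg))
= 2.4247e-12 * 1.515038
= 3.6735e-12 m = 0.003674 nm
lambda' = 0.0545 + 0.003674
= 0.058174 nm

0.058174


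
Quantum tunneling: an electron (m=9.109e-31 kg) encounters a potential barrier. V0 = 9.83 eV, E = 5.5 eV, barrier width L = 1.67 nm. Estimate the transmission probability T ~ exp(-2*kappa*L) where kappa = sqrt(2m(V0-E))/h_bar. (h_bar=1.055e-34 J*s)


V0 - E = 4.33 eV = 6.9367e-19 J
kappa = sqrt(2 * m * (V0-E)) / h_bar
= sqrt(2 * 9.109e-31 * 6.9367e-19) / 1.055e-34
= 1.0655e+10 /m
2*kappa*L = 2 * 1.0655e+10 * 1.67e-9
= 35.5893
T = exp(-35.5893) = 3.497513e-16

3.497513e-16


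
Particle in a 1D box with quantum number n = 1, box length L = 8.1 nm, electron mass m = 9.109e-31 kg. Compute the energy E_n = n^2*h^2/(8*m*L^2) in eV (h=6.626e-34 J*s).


E = n^2 * h^2 / (8 * m * L^2)
= 1^2 * (6.626e-34)^2 / (8 * 9.109e-31 * (8.1e-9)^2)
= 1 * 4.3904e-67 / (8 * 9.109e-31 * 6.5610e-17)
= 9.1827e-22 J
= 0.0057 eV

0.0057


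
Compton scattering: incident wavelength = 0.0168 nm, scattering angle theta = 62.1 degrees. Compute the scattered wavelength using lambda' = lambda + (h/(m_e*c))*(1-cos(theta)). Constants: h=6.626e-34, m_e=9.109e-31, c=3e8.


Compton wavelength: h/(m_e*c) = 2.4247e-12 m
d_lambda = 2.4247e-12 * (1 - cos(62.1 deg))
= 2.4247e-12 * 0.53207
= 1.2901e-12 m = 0.00129 nm
lambda' = 0.0168 + 0.00129
= 0.01809 nm

0.01809


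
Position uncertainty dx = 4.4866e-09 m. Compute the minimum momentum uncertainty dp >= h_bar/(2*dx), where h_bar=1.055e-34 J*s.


dp = h_bar / (2 * dx)
= 1.055e-34 / (2 * 4.4866e-09)
= 1.055e-34 / 8.9732e-09
= 1.1757e-26 kg*m/s

1.1757e-26


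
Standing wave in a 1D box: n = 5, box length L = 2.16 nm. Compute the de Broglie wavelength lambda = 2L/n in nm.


lambda = 2L / n
= 2 * 2.16 / 5
= 4.32 / 5
= 0.864 nm

0.864


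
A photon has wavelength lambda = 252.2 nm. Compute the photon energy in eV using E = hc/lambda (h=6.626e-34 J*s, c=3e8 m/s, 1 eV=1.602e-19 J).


E = hc / lambda
= (6.626e-34)(3e8) / (252.2e-9)
= 1.9878e-25 / 2.5220e-07
= 7.8818e-19 J
Converting to eV: 7.8818e-19 / 1.602e-19
= 4.92 eV

4.92


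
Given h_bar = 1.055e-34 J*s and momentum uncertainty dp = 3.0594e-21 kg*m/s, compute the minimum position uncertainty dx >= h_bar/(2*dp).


dx = h_bar / (2 * dp)
= 1.055e-34 / (2 * 3.0594e-21)
= 1.055e-34 / 6.1188e-21
= 1.7242e-14 m

1.7242e-14


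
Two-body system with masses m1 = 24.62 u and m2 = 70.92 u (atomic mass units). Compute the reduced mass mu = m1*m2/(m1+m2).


mu = m1 * m2 / (m1 + m2)
= 24.62 * 70.92 / (24.62 + 70.92)
= 1746.0504 / 95.54
= 18.2756 u

18.2756


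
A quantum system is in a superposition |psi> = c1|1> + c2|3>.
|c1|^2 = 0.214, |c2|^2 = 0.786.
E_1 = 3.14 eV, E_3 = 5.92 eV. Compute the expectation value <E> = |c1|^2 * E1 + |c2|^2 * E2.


<E> = |c1|^2 * E1 + |c2|^2 * E2
= 0.214 * 3.14 + 0.786 * 5.92
= 0.672 + 4.6531
= 5.3251 eV

5.3251
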